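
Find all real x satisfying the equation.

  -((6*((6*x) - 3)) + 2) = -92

Step 1. [-((6*((6*x) - 3)) + 2) = -92] flip signs both sides, so neg: (6*((6*x) - 3)) + 2 = 92.
Step 2. [(6*((6*x) - 3)) + 2 = 92] +2 is outermost — subtract 2 both sides. So sub: 6*((6*x) - 3) = 90.
Step 3. [6*((6*x) - 3) = 90] divide by the outer 6, so div: (6*x) - 3 = 15.
Step 4. [(6*x) - 3 = 15] add 3: x sits inside (… - 3). So sub: 6*x = 18.
Step 5. [6*x = 18] 6 out front; divide by 6 ⇒ div: x = 3.

Answer: x ∈ {3}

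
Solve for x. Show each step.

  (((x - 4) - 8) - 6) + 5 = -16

Step 1. [(((x - 4) - 8) - 6) + 5 = -16] the outer +5 inverts by subtracting 5. So sub: ((x - 4) - 8) - 6 = -21.
Step 2. [((x - 4) - 8) - 6 = -21] -6 is outermost — add 6 both sides, so sub: (x - 4) - 8 = -15.
Step 3. [(x - 4) - 8 = -15] add 8: x sits inside (… - 8) ⇒ sub: x - 4 = -7.
Step 4. [x - 4 = -7] add 4: x sits inside (… - 4) ⇒ sub: x = -3.

Answer: x ∈ {-3}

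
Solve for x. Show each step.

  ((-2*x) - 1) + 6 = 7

Step 1. [((-2*x) - 1) + 6 = 7] +6 is outermost — subtract 6 both sides. So sub: (-2*x) - 1 = 1.
Step 2. [(-2*x) - 1 = 1] add 1: x sits inside (… - 1), so sub: -2*x = 2.
Step 3. [-2*x = 2] -2·(inner) — divide through by -2, so div: x = -1.

Answer: x ∈ {-1}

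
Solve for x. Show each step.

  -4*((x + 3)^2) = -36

Step 1. [-4*((x + 3)^2) = -36] -4 out front; divide by -4, so div: (x + 3)^2 = 9.
Step 2. [(x + 3)^2 = 9] √ both sides: 9 ≥ 0 gives two branches ⇒ sqrt: x + 3 = 3 or -3.
Step 3. [x + 3 = 3 or -3] subtract 3: x sits inside (… + 3). So sub: x = 0 or -6.

Answer: x ∈ {-6, 0}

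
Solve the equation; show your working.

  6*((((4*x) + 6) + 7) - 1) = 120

Step 1. [6*((((4*x) + 6) + 7) - 1) = 120] divide by the outer 6. So div: (((4*x) + 6) + 7) - 1 = 20.
Step 2. [(((4*x) + 6) + 7) - 1 = 20] add 1: x sits inside (… - 1), so sub: ((4*x) + 6) + 7 = 21.
Step 3. [((4*x) + 6) + 7 = 21] +7 is outermost — subtract 7 both sides ⇒ sub: (4*x) + 6 = 14.
Step 4. [(4*x) + 6 = 14] 6 comes off first (subtract 6) ⇒ sub: 4*x = 8.
Step 5. [4*x = 8] leading coefficient 4: divide by 4. So div: x = 2.

Answer: x ∈ {2}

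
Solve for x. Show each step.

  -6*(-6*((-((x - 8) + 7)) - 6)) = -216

Step 1. [-6*(-6*((-((x - 8) + 7)) - 6)) = -216] divide by the outer -6 ⇒ div: -6*((-((x - 8) + 7)) - 6) = 36.
Step 2. [-6*((-((x - 8) + 7)) - 6) = 36] LHS = -6·(…); ÷-6 both sides, so div: (-((x - 8) + 7)) - 6 = -6.
Step 3. [(-((x - 8) + 7)) - 6 = -6] -6 is outermost — add 6 both sides. So sub: -((x - 8) + 7) = 0.
Step 4. [-((x - 8) + 7) = 0] leading − — multiply by −1, so neg: (x - 8) + 7 = 0.
Step 5. [(x - 8) + 7 = 0] peel the +7: subtract 7 from each side ⇒ sub: x - 8 = -7.
Step 6. [x - 8 = -7] peel the -8: add 8 from each side. So sub: x = 1.

Answer: x ∈ {1}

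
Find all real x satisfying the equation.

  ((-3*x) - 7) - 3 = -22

Step 1. [((-3*x) - 7) - 3 = -22] 3 comes off first (add 3), so sub: (-3*x) - 7 = -19.
Step 2. [(-3*x) - 7 = -19] peel the -7: add 7 from each side ⇒ sub: -3*x = -12.
Step 3. [-3*x = -12] -3·(inner) — divide through by -3, so div: x = 4.

Answer: x ∈ {4}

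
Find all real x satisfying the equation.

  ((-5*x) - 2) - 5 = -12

Step 1. [((-5*x) - 2) - 5 = -12] add 5: x sits inside (… - 5) ⇒ sub: (-5*x) - 2 = -7.
Step 2. [(-5*x) - 2 = -7] the outer -2 inverts by adding 2, so sub: -5*x = -5.
Step 3. [-5*x = -5] -5·(inner) — divide through by -5, so div: x = 1.

Answer: x ∈ {1}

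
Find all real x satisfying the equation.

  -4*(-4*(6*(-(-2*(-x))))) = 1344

Step 1. [-4*(-4*(6*(-(-2*(-x))))) = 1344] leading coefficient -4: divide by -4. So div: -4*(6*(-(-2*(-x)))) = -336.
Step 2. [-4*(6*(-(-2*(-x)))) = -336] divide by the outer -4 ⇒ div: 6*(-(-2*(-x))) = 84.
Step 3. [6*(-(-2*(-x))) = 84] leading coefficient 6: divide by 6. So div: -(-2*(-x)) = 14.
Step 4. [-(-2*(-x)) = 14] LHS negated; negate both sides, so neg: -2*(-x) = -14.
Step 5. [-2*(-x) = -14] -2·(inner) — divide through by -2, so div: -x = 7.
Step 6. [-x = 7] leading − — multiply by −1. So neg: x = -7.

Answer: x ∈ {-7}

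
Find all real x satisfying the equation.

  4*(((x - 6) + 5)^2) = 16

Step 1. [4*(((x - 6) + 5)^2) = 16] 4 out front; divide by 4 ⇒ div: ((x - 6) + 5)^2 = 4.
Step 2. [((x - 6) + 5)^2 = 4] √ both sides: 4 ≥ 0 gives two branches. So sqrt: (x - 6) + 5 = 2 or -2.
Step 3. [(x - 6) + 5 = 2 or -2] +5 is outermost — subtract 5 both sides, so sub: x - 6 = -3 or -7.
Step 4. [x - 6 = -3 or -7] 6 comes off first (add 6), so sub: x = 3 or -1.

Answer: x ∈ {-1, 3}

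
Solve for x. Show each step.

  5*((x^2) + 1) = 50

Step 1. [5*((x^2) + 1) = 50] leading coefficient 5: divide by 5. So div: (x^2) + 1 = 10.
Step 2. [(x^2) + 1 = 10] 1 comes off first (subtract 1) ⇒ sub: x^2 = 9.
Step 3. [x^2 = 9] LHS squared, RHS 9 ≥ 0: apply √ (±) ⇒ sqrt: x = 3 or -3.

Answer: x ∈ {-3, 3}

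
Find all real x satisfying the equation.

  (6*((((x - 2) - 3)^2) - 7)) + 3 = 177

Step 1. [(6*((((x - 2) - 3)^2) - 7)) + 3 = 177] subtract 3: x sits inside (… + 3), so sub: 6*((((x - 2) - 3)^2) - 7) = 174.
Step 2. [6*((((x - 2) - 3)^2) - 7) = 174] 6 out front; divide by 6, so div: (((x - 2) - 3)^2) - 7 = 29.
Step 3. [(((x - 2) - 3)^2) - 7 = 29] 7 comes off first (add 7). So sub: ((x - 2) - 3)^2 = 36.
Step 4. [((x - 2) - 3)^2 = 36] √ both sides: 36 ≥ 0 gives two branches ⇒ sqrt: (x - 2) - 3 = 6 or -6.
Step 5. [(x - 2) - 3 = 6 or -6] peel the -3: add 3 from each side, so sub: x - 2 = 9 or -3.
Step 6. [x - 2 = 9 or -3] peel the -2: add 2 from each side. So sub: x = 11 or -1.

Answer: x ∈ {-1, 11}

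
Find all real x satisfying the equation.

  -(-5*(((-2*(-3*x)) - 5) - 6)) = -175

Step 1. [-(-5*(((-2*(-3*x)) - 5) - 6)) = -175] LHS negated; negate both sides, so neg: -5*(((-2*(-3*x)) - 5) - 6) = 175.
Step 2. [-5*(((-2*(-3*x)) - 5) - 6) = 175] divide by the outer -5 ⇒ div: ((-2*(-3*x)) - 5) - 6 = -35.
Step 3. [((-2*(-3*x)) - 5) - 6 = -35] 6 comes off first (add 6), so sub: (-2*(-3*x)) - 5 = -29.
Step 4. [(-2*(-3*x)) - 5 = -29] peel the -5: add 5 from each side, so sub: -2*(-3*x) = -24.
Step 5. [-2*(-3*x) = -24] divide by the outer -2, so div: -3*x = 12.
Step 6. [-3*x = 12] divide by the outer -3. So div: x = -4.

Answer: x ∈ {-4}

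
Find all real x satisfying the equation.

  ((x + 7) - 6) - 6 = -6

Step 1. [((x + 7) - 6) - 6 = -6] 6 comes off first (add 6), so sub: (x + 7) - 6 = 0.
Step 2. [(x + 7) - 6 = 0] add 6: x sits inside (… - 6). So sub: x + 7 = 6.
Step 3. [x + 7 = 6] peel the +7: subtract 7 from each side. So sub: x = -1.

Answer: x ∈ {-1}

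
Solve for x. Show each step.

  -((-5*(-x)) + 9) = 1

Step 1. [-((-5*(-x)) + 9) = 1] leading − — multiply by −1 ⇒ neg: (-5*(-x)) + 9 = -1.
Step 2. [(-5*(-x)) + 9 = -1] +9 is outermost — subtract 9 both sides ⇒ sub: -5*(-x) = -10.
Step 3. [-5*(-x) = -10] -5 out front; divide by -5. So div: -x = 2.
Step 4. [-x = 2] LHS negated; negate both sides, so neg: x = -2.

Answer: x ∈ {-2}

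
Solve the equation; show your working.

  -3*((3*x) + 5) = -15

Step 1. [-3*((3*x) + 5) = -15] -3·(inner) — divide through by -3, so div: (3*x) + 5 = 5.
Step 2. [(3*x) + 5 = 5] 5 comes off first (subtract 5). So sub: 3*x = 0.
Step 3. [3*x = 0] 3 out front; divide by 3. So div: x = 0.

Answer: x ∈ {0}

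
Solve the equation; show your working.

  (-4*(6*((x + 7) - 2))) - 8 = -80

Step 1. [(-4*(6*((x + 7) - 2))) - 8 = -80] common factor -4 (LHS and -80) — divide through ⇒ factor: (6*((x + 7) - 2)) + 2 = 20.
Step 2. [(6*((x + 7) - 2)) + 2 = 20] 2 comes off first (subtract 2), so sub: 6*((x + 7) - 2) = 18.
Step 3. [6*((x + 7) - 2) = 18] 6·(inner) — divide through by 6, so div: (x + 7) - 2 = 3.
Step 4. [(x + 7) - 2 = 3] add 2: x sits inside (… - 2), so sub: x + 7 = 5.
Step 5. [x + 7 = 5] peel the +7: subtract 7 from each side ⇒ sub: x = -2.

Answer: x ∈ {-2}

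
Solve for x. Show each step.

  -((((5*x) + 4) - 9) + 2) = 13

Step 1. [-((((5*x) + 4) - 9) + 2) = 13] flip signs both sides. So neg: (((5*x) + 4) - 9) + 2 = -13.
Step 2. [(((5*x) + 4) - 9) + 2 = -13] peel the +2: subtract 2 from each side ⇒ sub: ((5*x) + 4) - 9 = -15.
Step 3. [((5*x) + 4) - 9 = -15] 9 comes off first (add 9) ⇒ sub: (5*x) + 4 = -6.
Step 4. [(5*x) + 4 = -6] the outer +4 inverts by subtracting 4. So sub: 5*x = -10.
Step 5. [5*x = -10] 5·(inner) — divide through by 5, so div: x = -2.

Answer: x ∈ {-2}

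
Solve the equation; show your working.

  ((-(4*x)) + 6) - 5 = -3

Step 1. [((-(4*x)) + 6) - 5 = -3] 5 comes off first (add 5) ⇒ sub: (-(4*x)) + 6 = 2.
Step 2. [(-(4*x)) + 6 = 2] 6 comes off first (subtract 6), so sub: -(4*x) = -4.
Step 3. [-(4*x) = -4] leading − — multiply by −1 ⇒ neg: 4*x = 4.
Step 4. [4*x = 4] divide by the outer 4. So div: x = 1.

Answer: x ∈ {1}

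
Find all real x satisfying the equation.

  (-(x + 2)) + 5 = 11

Step 1. [(-(x + 2)) + 5 = 11] +5 is outermost — subtract 5 both sides, so sub: -(x + 2) = 6.
Step 2. [-(x + 2) = 6] leading − — multiply by −1. So neg: x + 2 = -6.
Step 3. [x + 2 = -6] +2 is outermost — subtract 2 both sides ⇒ sub: x = -8.

Answer: x ∈ {-8}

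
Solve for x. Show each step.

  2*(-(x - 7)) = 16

Step 1. [2*(-(x - 7)) = 16] leading coefficient 2: divide by 2 ⇒ div: -(x - 7) = 8.
Step 2. [-(x - 7) = 8] flip signs both sides, so neg: x - 7 = -8.
Step 3. [x - 7 = -8] the outer -7 inverts by adding 7, so sub: x = -1.

Answer: x ∈ {-1}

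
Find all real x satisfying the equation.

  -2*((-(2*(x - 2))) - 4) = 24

Step 1. [-2*((-(2*(x - 2))) - 4) = 24] divide by the outer -2 ⇒ div: (-(2*(x - 2))) - 4 = -12.
Step 2. [(-(2*(x - 2))) - 4 = -12] 4 comes off first (add 4), so sub: -(2*(x - 2)) = -8.
Step 3. [-(2*(x - 2)) = -8] leading − — multiply by −1 ⇒ neg: 2*(x - 2) = 8.
Step 4. [2*(x - 2) = 8] leading coefficient 2: divide by 2, so div: x - 2 = 4.
Step 5. [x - 2 = 4] -2 is outermost — add 2 both sides, so sub: x = 6.

Answer: x ∈ {6}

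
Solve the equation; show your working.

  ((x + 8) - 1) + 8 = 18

Step 1. [((x + 8) - 1) + 8 = 18] the outer +8 inverts by subtracting 8 ⇒ sub: (x + 8) - 1 = 10.
Step 2. [(x + 8) - 1 = 10] peel the -1: add 1 from each side. So sub: x + 8 = 11.
Step 3. [x + 8 = 11] the outer +8 inverts by subtracting 8, so sub: x = 3.

Answer: x ∈ {3}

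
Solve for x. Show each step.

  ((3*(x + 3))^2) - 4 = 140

Step 1. [((3*(x + 3))^2) - 4 = 140] peel the -4: add 4 from each side, so sub: (3*(x + 3))^2 = 144.
Step 2. [(3*(x + 3))^2 = 144] 144 ≥ 0, LHS is (·)² — take ±√ ⇒ sqrt: 3*(x + 3) = 12 or -12.
Step 3. [3*(x + 3) = 12 or -12] LHS = 3·(…); ÷3 both sides, so div: x + 3 = 4 or -4.
Step 4. [x + 3 = 4 or -4] peel the +3: subtract 3 from each side. So sub: x = 1 or -7.

Answer: x ∈ {-7, 1}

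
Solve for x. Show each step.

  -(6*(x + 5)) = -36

Step 1. [-(6*(x + 5)) = -36] LHS negated; negate both sides. So neg: 6*(x + 5) = 36.
Step 2. [6*(x + 5) = 36] 6 out front; divide by 6 ⇒ div: x + 5 = 6.
Step 3. [x + 5 = 6] the outer +5 inverts by subtracting 5, so sub: x = 1.

Answer: x ∈ {1}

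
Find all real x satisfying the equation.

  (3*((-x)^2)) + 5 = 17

Step 1. [(3*((-x)^2)) + 5 = 17] the outer +5 inverts by subtracting 5 ⇒ sub: 3*((-x)^2) = 12.
Step 2. [3*((-x)^2) = 12] LHS = 3·(…); ÷3 both sides, so div: (-x)^2 = 4.
Step 3. [(-x)^2 = 4] √ both sides: 4 ≥ 0 gives two branches, so sqrt: -x = 2 or -2.
Step 4. [-x = 2 or -2] LHS negated; negate both sides, so neg: x = -2 or 2.

Answer: x ∈ {-2, 2}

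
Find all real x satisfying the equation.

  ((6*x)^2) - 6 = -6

Step 1. [((6*x)^2) - 6 = -6] peel the -6: add 6 from each side ⇒ sub: (6*x)^2 = 0.
Step 2. [(6*x)^2 = 0] √ both sides: 0 ≥ 0 gives two branches, so sqrt: 6*x = 0.
Step 3. [6*x = 0] divide by the outer 6 ⇒ div: x = 0.

Answer: x ∈ {0}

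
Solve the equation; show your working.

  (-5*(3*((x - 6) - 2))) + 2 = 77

Step 1. [(-5*(3*((x - 6) - 2))) + 2 = 77] +2 is outermost — subtract 2 both sides. So sub: -5*(3*((x - 6) - 2)) = 75.
Step 2. [-5*(3*((x - 6) - 2)) = 75] -5 out front; divide by -5. So div: 3*((x - 6) - 2) = -15.
Step 3. [3*((x - 6) - 2) = -15] LHS = 3·(…); ÷3 both sides, so div: (x - 6) - 2 = -5.
Step 4. [(x - 6) - 2 = -5] -2 is outermost — add 2 both sides, so sub: x - 6 = -3.
Step 5. [x - 6 = -3] peel the -6: add 6 from each side. So sub: x = 3.

Answer: x ∈ {3}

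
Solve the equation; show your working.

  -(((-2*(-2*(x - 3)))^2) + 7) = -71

Step 1. [-(((-2*(-2*(x - 3)))^2) + 7) = -71] flip signs both sides. So neg: ((-2*(-2*(x - 3)))^2) + 7 = 71.
Step 2. [((-2*(-2*(x - 3)))^2) + 7 = 71] subtract 7: x sits inside (… + 7), so sub: (-2*(-2*(x - 3)))^2 = 64.
Step 3. [(-2*(-2*(x - 3)))^2 = 64] √ both sides: 64 ≥ 0 gives two branches, so sqrt: -2*(-2*(x - 3)) = 8 or -8.
Step 4. [-2*(-2*(x - 3)) = 8 or -8] -2 out front; divide by -2. So div: -2*(x - 3) = -4 or 4.
Step 5. [-2*(x - 3) = -4 or 4] divide by the outer -2. So div: x - 3 = 2 or -2.
Step 6. [x - 3 = 2 or -2] peel the -3: add 3 from each side. So sub: x = 5 or 1.

Answer: x ∈ {1, 5}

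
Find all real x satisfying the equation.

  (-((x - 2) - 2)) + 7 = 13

Step 1. [(-((x - 2) - 2)) + 7 = 13] +7 is outermost — subtract 7 both sides. So sub: -((x - 2) - 2) = 6.
Step 2. [-((x - 2) - 2) = 6] LHS negated; negate both sides, so neg: (x - 2) - 2 = -6.
Step 3. [(x - 2) - 2 = -6] add 2: x sits inside (… - 2). So sub: x - 2 = -4.
Step 4. [x - 2 = -4] -2 is outermost — add 2 both sides. So sub: x = -2.

Answer: x ∈ {-2}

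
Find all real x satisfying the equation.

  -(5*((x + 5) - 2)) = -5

Step 1. [-(5*((x + 5) - 2)) = -5] LHS negated; negate both sides, so neg: 5*((x + 5) - 2) = 5.
Step 2. [5*((x + 5) - 2) = 5] 5·(inner) — divide through by 5, so div: (x + 5) - 2 = 1.
Step 3. [(x + 5) - 2 = 1] peel the -2: add 2 from each side, so sub: x + 5 = 3.
Step 4. [x + 5 = 3] subtract 5: x sits inside (… + 5) ⇒ sub: x = -2.

Answer: x ∈ {-2}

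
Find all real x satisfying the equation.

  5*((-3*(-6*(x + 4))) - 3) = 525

Step 1. [5*((-3*(-6*(x + 4))) - 3) = 525] 5·(inner) — divide through by 5. So div: (-3*(-6*(x + 4))) - 3 = 105.
Step 2. [(-3*(-6*(x + 4))) - 3 = 105] common factor -3 (LHS and 105) — divide through ⇒ factor: (-6*(x + 4)) + 1 = -35.
Step 3. [(-6*(x + 4)) + 1 = -35] the outer +1 inverts by subtracting 1. So sub: -6*(x + 4) = -36.
Step 4. [-6*(x + 4) = -36] LHS = -6·(…); ÷-6 both sides, so div: x + 4 = 6.
Step 5. [x + 4 = 6] 4 comes off first (subtract 4). So sub: x = 2.

Answer: x ∈ {2}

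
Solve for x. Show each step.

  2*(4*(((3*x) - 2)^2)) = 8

Step 1. [2*(4*(((3*x) - 2)^2)) = 8] LHS = 2·(…); ÷2 both sides. So div: 4*(((3*x) - 2)^2) = 4.
Step 2. [4*(((3*x) - 2)^2) = 4] 4·(inner) — divide through by 4. So div: ((3*x) - 2)^2 = 1.
Step 3. [((3*x) - 2)^2 = 1] 1 ≥ 0, LHS is (·)² — take ±√, so sqrt: (3*x) - 2 = 1 or -1.
Step 4. [(3*x) - 2 = 1 or -1] peel the -2: add 2 from each side, so sub: 3*x = 3 or 1.
Step 5. [3*x = 3 or 1] LHS = 3·(…); ÷3 both sides ⇒ div: x = 1 or 1/3.

Answer: x ∈ {1/3, 1}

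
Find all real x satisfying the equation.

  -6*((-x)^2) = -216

Step 1. [-6*((-x)^2) = -216] -6·(inner) — divide through by -6, so div: (-x)^2 = 36.
Step 2. [(-x)^2 = 36] LHS squared, RHS 36 ≥ 0: apply √ (±) ⇒ sqrt: -x = 6 or -6.
Step 3. [-x = 6 or -6] LHS negated; negate both sides. So neg: x = -6 or 6.

Answer: x ∈ {-6, 6}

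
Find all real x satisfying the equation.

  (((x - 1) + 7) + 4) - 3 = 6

Step 1. [(((x - 1) + 7) + 4) - 3 = 6] add 3: x sits inside (… - 3). So sub: ((x - 1) + 7) + 4 = 9.
Step 2. [((x - 1) + 7) + 4 = 9] 4 comes off first (subtract 4). So sub: (x - 1) + 7 = 5.
Step 3. [(x - 1) + 7 = 5] peel the +7: subtract 7 from each side, so sub: x - 1 = -2.
Step 4. [x - 1 = -2] peel the -1: add 1 from each side. So sub: x = -1.

Answer: x ∈ {-1}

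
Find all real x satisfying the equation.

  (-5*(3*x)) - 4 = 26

Step 1. [(-5*(3*x)) - 4 = 26] -4 is outermost — add 4 both sides, so sub: -5*(3*x) = 30.
Step 2. [-5*(3*x) = 30] leading coefficient -5: divide by -5. So div: 3*x = -6.
Step 3. [3*x = -6] leading coefficient 3: divide by 3 ⇒ div: x = -2.

Answer: x ∈ {-2}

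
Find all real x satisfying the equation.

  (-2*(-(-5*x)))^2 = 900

Step 1. [(-2*(-(-5*x)))^2 = 900] √ both sides: 900 ≥ 0 gives two branches. So sqrt: -2*(-(-5*x)) = 30 or -30.
Step 2. [-2*(-(-5*x)) = 30 or -30] -2·(inner) — divide through by -2, so div: -(-5*x) = -15 or 15.
Step 3. [-(-5*x) = -15 or 15] flip signs both sides. So neg: -5*x = 15 or -15.
Step 4. [-5*x = 15 or -15] -5 out front; divide by -5. So div: x = -3 or 3.

Answer: x ∈ {-3, 3}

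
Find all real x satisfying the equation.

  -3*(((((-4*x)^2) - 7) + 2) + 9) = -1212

Step 1. [-3*(((((-4*x)^2) - 7) + 2) + 9) = -1212] divide by the outer -3, so div: ((((-4*x)^2) - 7) + 2) + 9 = 404.
Step 2. [((((-4*x)^2) - 7) + 2) + 9 = 404] +9 is outermost — subtract 9 both sides. So sub: (((-4*x)^2) - 7) + 2 = 395.
Step 3. [(((-4*x)^2) - 7) + 2 = 395] subtract 2: x sits inside (… + 2), so sub: ((-4*x)^2) - 7 = 393.
Step 4. [((-4*x)^2) - 7 = 393] peel the -7: add 7 from each side. So sub: (-4*x)^2 = 400.
Step 5. [(-4*x)^2 = 400] 400 ≥ 0, LHS is (·)² — take ±√ ⇒ sqrt: -4*x = 20 or -20.
Step 6. [-4*x = 20 or -20] LHS = -4·(…); ÷-4 both sides ⇒ div: x = -5 or 5.

Answer: x ∈ {-5, 5}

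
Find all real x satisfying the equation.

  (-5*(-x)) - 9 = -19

Step 1. [(-5*(-x)) - 9 = -19] -9 is outermost — add 9 both sides. So sub: -5*(-x) = -10.
Step 2. [-5*(-x) = -10] -5 out front; divide by -5, so div: -x = 2.
Step 3. [-x = 2] LHS negated; negate both sides, so neg: x = -2.

Answer: x ∈ {-2}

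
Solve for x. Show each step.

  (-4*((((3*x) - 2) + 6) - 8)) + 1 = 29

Step 1. [(-4*((((3*x) - 2) + 6) - 8)) + 1 = 29] peel the +1: subtract 1 from each side ⇒ sub: -4*((((3*x) - 2) + 6) - 8) = 28.
Step 2. [-4*((((3*x) - 2) + 6) - 8) = 28] LHS = -4·(…); ÷-4 both sides, so div: (((3*x) - 2) + 6) - 8 = -7.
Step 3. [(((3*x) - 2) + 6) - 8 = -7] the outer -8 inverts by adding 8, so sub: ((3*x) - 2) + 6 = 1.
Step 4. [((3*x) - 2) + 6 = 1] 6 comes off first (subtract 6), so sub: (3*x) - 2 = -5.
Step 5. [(3*x) - 2 = -5] add 2: x sits inside (… - 2). So sub: 3*x = -3.
Step 6. [3*x = -3] 3·(inner) — divide through by 3. So div: x = -1.

Answer: x ∈ {-1}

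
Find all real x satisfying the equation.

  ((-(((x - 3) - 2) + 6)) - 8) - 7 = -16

Step 1. [((-(((x - 3) - 2) + 6)) - 8) - 7 = -16] 7 comes off first (add 7), so sub: (-(((x - 3) - 2) + 6)) - 8 = -9.
Step 2. [(-(((x - 3) - 2) + 6)) - 8 = -9] 8 comes off first (add 8), so sub: -(((x - 3) - 2) + 6) = -1.
Step 3. [-(((x - 3) - 2) + 6) = -1] leading − — multiply by −1. So neg: ((x - 3) - 2) + 6 = 1.
Step 4. [((x - 3) - 2) + 6 = 1] +6 is outermost — subtract 6 both sides, so sub: (x - 3) - 2 = -5.
Step 5. [(x - 3) - 2 = -5] -2 is outermost — add 2 both sides, so sub: x - 3 = -3.
Step 6. [x - 3 = -3] peel the -3: add 3 from each side. So sub: x = 0.

Answer: x ∈ {0}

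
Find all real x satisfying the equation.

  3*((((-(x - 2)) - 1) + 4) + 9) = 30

Step 1. [3*((((-(x - 2)) - 1) + 4) + 9) = 30] 3·(inner) — divide through by 3. So div: (((-(x - 2)) - 1) + 4) + 9 = 10.
Step 2. [(((-(x - 2)) - 1) + 4) + 9 = 10] the outer +9 inverts by subtracting 9. So sub: ((-(x - 2)) - 1) + 4 = 1.
Step 3. [((-(x - 2)) - 1) + 4 = 1] subtract 4: x sits inside (… + 4) ⇒ sub: (-(x - 2)) - 1 = -3.
Step 4. [(-(x - 2)) - 1 = -3] the outer -1 inverts by adding 1 ⇒ sub: -(x - 2) = -2.
Step 5. [-(x - 2) = -2] leading − — multiply by −1 ⇒ neg: x - 2 = 2.
Step 6. [x - 2 = 2] -2 is outermost — add 2 both sides, so sub: x = 4.

Answer: x ∈ {4}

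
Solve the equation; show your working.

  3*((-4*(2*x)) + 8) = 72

Step 1. [3*((-4*(2*x)) + 8) = 72] leading coefficient 3: divide by 3, so div: (-4*(2*x)) + 8 = 24.
Step 2. [(-4*(2*x)) + 8 = 24] -4 | LHS and -4 | 24: pull -4 out, so factor: (2*x) - 2 = -6.
Step 3. [(2*x) - 2 = -6] 2 divides every term; factor it out ⇒ factor: x - 1 = -3.
Step 4. [x - 1 = -3] -1 is outermost — add 1 both sides ⇒ sub: x = -2.

Answer: x ∈ {-2}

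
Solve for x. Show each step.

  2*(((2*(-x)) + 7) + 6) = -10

Step 1. [2*(((2*(-x)) + 7) + 6) = -10] LHS = 2·(…); ÷2 both sides, so div: ((2*(-x)) + 7) + 6 = -5.
Step 2. [((2*(-x)) + 7) + 6 = -5] subtract 6: x sits inside (… + 6). So sub: (2*(-x)) + 7 = -11.
Step 3. [(2*(-x)) + 7 = -11] +7 is outermost — subtract 7 both sides, so sub: 2*(-x) = -18.
Step 4. [2*(-x) = -18] LHS = 2·(…); ÷2 both sides, so div: -x = -9.
Step 5. [-x = -9] leading − — multiply by −1 ⇒ neg: x = 9.

Answer: x ∈ {9}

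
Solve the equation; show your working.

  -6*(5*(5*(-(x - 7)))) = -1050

Step 1. [-6*(5*(5*(-(x - 7)))) = -1050] leading coefficient -6: divide by -6. So div: 5*(5*(-(x - 7))) = 175.
Step 2. [5*(5*(-(x - 7))) = 175] 5 out front; divide by 5. So div: 5*(-(x - 7)) = 35.
Step 3. [5*(-(x - 7)) = 35] leading coefficient 5: divide by 5, so div: -(x - 7) = 7.
Step 4. [-(x - 7) = 7] flip signs both sides. So neg: x - 7 = -7.
Step 5. [x - 7 = -7] add 7: x sits inside (… - 7). So sub: x = 0.

Answer: x ∈ {0}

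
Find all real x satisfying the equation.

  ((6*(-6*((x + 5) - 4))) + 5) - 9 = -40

Step 1. [((6*(-6*((x + 5) - 4))) + 5) - 9 = -40] 9 comes off first (add 9), so sub: (6*(-6*((x + 5) - 4))) + 5 = -31.
Step 2. [(6*(-6*((x + 5) - 4))) + 5 = -31] peel the +5: subtract 5 from each side, so sub: 6*(-6*((x + 5) - 4)) = -36.
Step 3. [6*(-6*((x + 5) - 4)) = -36] divide by the outer 6, so div: -6*((x + 5) - 4) = -6.
Step 4. [-6*((x + 5) - 4) = -6] LHS = -6·(…); ÷-6 both sides, so div: (x + 5) - 4 = 1.
Step 5. [(x + 5) - 4 = 1] peel the -4: add 4 from each side ⇒ sub: x + 5 = 5.
Step 6. [x + 5 = 5] 5 comes off first (subtract 5). So sub: x = 0.

Answer: x ∈ {0}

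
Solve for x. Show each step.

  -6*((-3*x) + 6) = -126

Step 1. [-6*((-3*x) + 6) = -126] -6·(inner) — divide through by -6. So div: (-3*x) + 6 = 21.
Step 2. [(-3*x) + 6 = 21] common factor -3 (LHS and 21) — divide through. So factor: x - 2 = -7.
Step 3. [x - 2 = -7] -2 is outermost — add 2 both sides ⇒ sub: x = -5.

Answer: x ∈ {-5}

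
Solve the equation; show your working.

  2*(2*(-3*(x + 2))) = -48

Step 1. [2*(2*(-3*(x + 2))) = -48] divide by the outer 2, so div: 2*(-3*(x + 2)) = -24.
Step 2. [2*(-3*(x + 2)) = -24] divide by the outer 2, so div: -3*(x + 2) = -12.
Step 3. [-3*(x + 2) = -12] leading coefficient -3: divide by -3 ⇒ div: x + 2 = 4.
Step 4. [x + 2 = 4] +2 is outermost — subtract 2 both sides. So sub: x = 2.

Answer: x ∈ {2}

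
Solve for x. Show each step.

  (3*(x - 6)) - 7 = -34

Step 1. [(3*(x - 6)) - 7 = -34] 7 comes off first (add 7), so sub: 3*(x - 6) = -27.
Step 2. [3*(x - 6) = -27] divide by the outer 3. So div: x - 6 = -9.
Step 3. [x - 6 = -9] the outer -6 inverts by adding 6, so sub: x = -3.

Answer: x ∈ {-3}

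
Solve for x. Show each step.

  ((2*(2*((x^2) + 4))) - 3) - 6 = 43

Step 1. [((2*(2*((x^2) + 4))) - 3) - 6 = 43] -6 is outermost — add 6 both sides ⇒ sub: (2*(2*((x^2) + 4))) - 3 = 49.
Step 2. [(2*(2*((x^2) + 4))) - 3 = 49] the outer -3 inverts by adding 3 ⇒ sub: 2*(2*((x^2) + 4)) = 52.
Step 3. [2*(2*((x^2) + 4)) = 52] leading coefficient 2: divide by 2 ⇒ div: 2*((x^2) + 4) = 26.
Step 4. [2*((x^2) + 4) = 26] LHS = 2·(…); ÷2 both sides. So div: (x^2) + 4 = 13.
Step 5. [(x^2) + 4 = 13] the outer +4 inverts by subtracting 4, so sub: x^2 = 9.
Step 6. [x^2 = 9] LHS squared, RHS 9 ≥ 0: apply √ (±), so sqrt: x = 3 or -3.

Answer: x ∈ {-3, 3}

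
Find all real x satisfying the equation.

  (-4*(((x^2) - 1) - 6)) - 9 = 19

Step 1. [(-4*(((x^2) - 1) - 6)) - 9 = 19] the outer -9 inverts by adding 9 ⇒ sub: -4*(((x^2) - 1) - 6) = 28.
Step 2. [-4*(((x^2) - 1) - 6) = 28] divide by the outer -4 ⇒ div: ((x^2) - 1) - 6 = -7.
Step 3. [((x^2) - 1) - 6 = -7] -6 is outermost — add 6 both sides, so sub: (x^2) - 1 = -1.
Step 4. [(x^2) - 1 = -1] 1 comes off first (add 1) ⇒ sub: x^2 = 0.
Step 5. [x^2 = 0] LHS squared, RHS 0 ≥ 0: apply √ (±). So sqrt: x = 0.

Answer: x ∈ {0}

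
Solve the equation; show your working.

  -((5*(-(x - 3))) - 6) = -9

Step 1. [-((5*(-(x - 3))) - 6) = -9] LHS negated; negate both sides, so neg: (5*(-(x - 3))) - 6 = 9.
Step 2. [(5*(-(x - 3))) - 6 = 9] add 6: x sits inside (… - 6) ⇒ sub: 5*(-(x - 3)) = 15.
Step 3. [5*(-(x - 3)) = 15] LHS = 5·(…); ÷5 both sides, so div: -(x - 3) = 3.
Step 4. [-(x - 3) = 3] leading − — multiply by −1, so neg: x - 3 = -3.
Step 5. [x - 3 = -3] peel the -3: add 3 from each side. So sub: x = 0.

Answer: x ∈ {0}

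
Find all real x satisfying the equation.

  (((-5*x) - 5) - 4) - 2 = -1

Step 1. [(((-5*x) - 5) - 4) - 2 = -1] add 2: x sits inside (… - 2) ⇒ sub: ((-5*x) - 5) - 4 = 1.
Step 2. [((-5*x) - 5) - 4 = 1] the outer -4 inverts by adding 4 ⇒ sub: (-5*x) - 5 = 5.
Step 3. [(-5*x) - 5 = 5] -5 is outermost — add 5 both sides ⇒ sub: -5*x = 10.
Step 4. [-5*x = 10] -5 out front; divide by -5 ⇒ div: x = -2.

Answer: x ∈ {-2}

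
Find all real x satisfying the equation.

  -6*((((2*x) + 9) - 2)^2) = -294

Step 1. [-6*((((2*x) + 9) - 2)^2) = -294] divide by the outer -6, so div: (((2*x) + 9) - 2)^2 = 49.
Step 2. [(((2*x) + 9) - 2)^2 = 49] √ both sides: 49 ≥ 0 gives two branches. So sqrt: ((2*x) + 9) - 2 = 7 or -7.
Step 3. [((2*x) + 9) - 2 = 7 or -7] -2 is outermost — add 2 both sides ⇒ sub: (2*x) + 9 = 9 or -5.
Step 4. [(2*x) + 9 = 9 or -5] the outer +9 inverts by subtracting 9. So sub: 2*x = 0 or -14.
Step 5. [2*x = 0 or -14] leading coefficient 2: divide by 2, so div: x = 0 or -7.

Answer: x ∈ {-7, 0}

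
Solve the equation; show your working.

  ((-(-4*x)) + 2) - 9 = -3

Step 1. [((-(-4*x)) + 2) - 9 = -3] -9 is outermost — add 9 both sides. So sub: (-(-4*x)) + 2 = 6.
Step 2. [(-(-4*x)) + 2 = 6] 2 comes off first (subtract 2), so sub: -(-4*x) = 4.
Step 3. [-(-4*x) = 4] LHS negated; negate both sides, so neg: -4*x = -4.
Step 4. [-4*x = -4] LHS = -4·(…); ÷-4 both sides. So div: x = 1.

Answer: x ∈ {1}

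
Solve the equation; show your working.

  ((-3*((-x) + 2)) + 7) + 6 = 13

Step 1. [((-3*((-x) + 2)) + 7) + 6 = 13] peel the +6: subtract 6 from each side ⇒ sub: (-3*((-x) + 2)) + 7 = 7.
Step 2. [(-3*((-x) + 2)) + 7 = 7] subtract 7: x sits inside (… + 7). So sub: -3*((-x) + 2) = 0.
Step 3. [-3*((-x) + 2) = 0] LHS = -3·(…); ÷-3 both sides. So div: (-x) + 2 = 0.
Step 4. [(-x) + 2 = 0] the outer +2 inverts by subtracting 2 ⇒ sub: -x = -2.
Step 5. [-x = -2] flip signs both sides. So neg: x = 2.

Answer: x ∈ {2}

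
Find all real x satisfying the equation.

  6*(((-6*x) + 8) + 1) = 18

Step 1. [6*(((-6*x) + 8) + 1) = 18] 6 out front; divide by 6, so div: ((-6*x) + 8) + 1 = 3.
Step 2. [((-6*x) + 8) + 1 = 3] the outer +1 inverts by subtracting 1, so sub: (-6*x) + 8 = 2.
Step 3. [(-6*x) + 8 = 2] the outer +8 inverts by subtracting 8. So sub: -6*x = -6.
Step 4. [-6*x = -6] leading coefficient -6: divide by -6. So div: x = 1.

Answer: x ∈ {1}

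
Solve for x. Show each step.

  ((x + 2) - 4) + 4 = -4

Step 1. [((x + 2) - 4) + 4 = -4] the outer +4 inverts by subtracting 4 ⇒ sub: (x + 2) - 4 = -8.
Step 2. [(x + 2) - 4 = -8] 4 comes off first (add 4). So sub: x + 2 = -4.
Step 3. [x + 2 = -4] the outer +2 inverts by subtracting 2. So sub: x = -6.

Answer: x ∈ {-6}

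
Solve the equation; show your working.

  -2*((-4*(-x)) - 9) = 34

Step 1. [-2*((-4*(-x)) - 9) = 34] -2·(inner) — divide through by -2. So div: (-4*(-x)) - 9 = -17.
Step 2. [(-4*(-x)) - 9 = -17] -9 is outermost — add 9 both sides. So sub: -4*(-x) = -8.
Step 3. [-4*(-x) = -8] -4·(inner) — divide through by -4, so div: -x = 2.
Step 4. [-x = 2] LHS negated; negate both sides. So neg: x = -2.

Answer: x ∈ {-2}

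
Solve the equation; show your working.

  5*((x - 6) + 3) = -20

Step 1. [5*((x - 6) + 3) = -20] 5·(inner) — divide through by 5. So div: (x - 6) + 3 = -4.
Step 2. [(x - 6) + 3 = -4] +3 is outermost — subtract 3 both sides ⇒ sub: x - 6 = -7.
Step 3. [x - 6 = -7] peel the -6: add 6 from each side ⇒ sub: x = -1.

Answer: x ∈ {-1}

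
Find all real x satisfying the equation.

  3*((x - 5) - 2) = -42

Step 1. [3*((x - 5) - 2) = -42] leading coefficient 3: divide by 3. So div: (x - 5) - 2 = -14.
Step 2. [(x - 5) - 2 = -14] 2 comes off first (add 2). So sub: x - 5 = -12.
Step 3. [x - 5 = -12] add 5: x sits inside (… - 5), so sub: x = -7.

Answer: x ∈ {-7}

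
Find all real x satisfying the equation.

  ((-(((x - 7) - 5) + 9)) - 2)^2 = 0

Step 1. [((-(((x - 7) - 5) + 9)) - 2)^2 = 0] LHS squared, RHS 0 ≥ 0: apply √ (±), so sqrt: (-(((x - 7) - 5) + 9)) - 2 = 0.
Step 2. [(-(((x - 7) - 5) + 9)) - 2 = 0] peel the -2: add 2 from each side, so sub: -(((x - 7) - 5) + 9) = 2.
Step 3. [-(((x - 7) - 5) + 9) = 2] flip signs both sides ⇒ neg: ((x - 7) - 5) + 9 = -2.
Step 4. [((x - 7) - 5) + 9 = -2] subtract 9: x sits inside (… + 9), so sub: (x - 7) - 5 = -11.
Step 5. [(x - 7) - 5 = -11] the outer -5 inverts by adding 5. So sub: x - 7 = -6.
Step 6. [x - 7 = -6] add 7: x sits inside (… - 7), so sub: x = 1.

Answer: x ∈ {1}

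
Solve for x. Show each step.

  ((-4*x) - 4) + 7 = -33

Step 1. [((-4*x) - 4) + 7 = -33] 7 comes off first (subtract 7) ⇒ sub: (-4*x) - 4 = -40.
Step 2. [(-4*x) - 4 = -40] -4 | LHS and -4 | -40: pull -4 out ⇒ factor: x + 1 = 10.
Step 3. [x + 1 = 10] the outer +1 inverts by subtracting 1 ⇒ sub: x = 9.

Answer: x ∈ {9}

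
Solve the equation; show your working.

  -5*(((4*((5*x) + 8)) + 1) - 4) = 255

Step 1. [-5*(((4*((5*x) + 8)) + 1) - 4) = 255] LHS = -5·(…); ÷-5 both sides, so div: ((4*((5*x) + 8)) + 1) - 4 = -51.
Step 2. [((4*((5*x) + 8)) + 1) - 4 = -51] -4 is outermost — add 4 both sides ⇒ sub: (4*((5*x) + 8)) + 1 = -47.
Step 3. [(4*((5*x) + 8)) + 1 = -47] 1 comes off first (subtract 1). So sub: 4*((5*x) + 8) = -48.
Step 4. [4*((5*x) + 8) = -48] divide by the outer 4. So div: (5*x) + 8 = -12.
Step 5. [(5*x) + 8 = -12] peel the +8: subtract 8 from each side ⇒ sub: 5*x = -20.
Step 6. [5*x = -20] divide by the outer 5. So div: x = -4.

Answer: x ∈ {-4}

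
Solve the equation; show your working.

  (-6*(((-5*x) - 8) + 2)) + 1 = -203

Step 1. [(-6*(((-5*x) - 8) + 2)) + 1 = -203] peel the +1: subtract 1 from each side. So sub: -6*(((-5*x) - 8) + 2) = -204.
Step 2. [-6*(((-5*x) - 8) + 2) = -204] -6 out front; divide by -6. So div: ((-5*x) - 8) + 2 = 34.
Step 3. [((-5*x) - 8) + 2 = 34] the outer +2 inverts by subtracting 2 ⇒ sub: (-5*x) - 8 = 32.
Step 4. [(-5*x) - 8 = 32] add 8: x sits inside (… - 8), so sub: -5*x = 40.
Step 5. [-5*x = 40] LHS = -5·(…); ÷-5 both sides. So div: x = -8.

Answer: x ∈ {-8}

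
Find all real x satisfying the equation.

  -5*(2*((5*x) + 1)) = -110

Step 1. [-5*(2*((5*x) + 1)) = -110] leading coefficient -5: divide by -5 ⇒ div: 2*((5*x) + 1) = 22.
Step 2. [2*((5*x) + 1) = 22] leading coefficient 2: divide by 2 ⇒ div: (5*x) + 1 = 11.
Step 3. [(5*x) + 1 = 11] +1 is outermost — subtract 1 both sides. So sub: 5*x = 10.
Step 4. [5*x = 10] 5·(inner) — divide through by 5 ⇒ div: x = 2.

Answer: x ∈ {2}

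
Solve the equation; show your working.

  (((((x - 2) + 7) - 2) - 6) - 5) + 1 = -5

Step 1. [(((((x - 2) + 7) - 2) - 6) - 5) + 1 = -5] the outer +1 inverts by subtracting 1. So sub: ((((x - 2) + 7) - 2) - 6) - 5 = -6.
Step 2. [((((x - 2) + 7) - 2) - 6) - 5 = -6] the outer -5 inverts by adding 5. So sub: (((x - 2) + 7) - 2) - 6 = -1.
Step 3. [(((x - 2) + 7) - 2) - 6 = -1] the outer -6 inverts by adding 6. So sub: ((x - 2) + 7) - 2 = 5.
Step 4. [((x - 2) + 7) - 2 = 5] -2 is outermost — add 2 both sides. So sub: (x - 2) + 7 = 7.
Step 5. [(x - 2) + 7 = 7] the outer +7 inverts by subtracting 7 ⇒ sub: x - 2 = 0.
Step 6. [x - 2 = 0] 2 comes off first (add 2), so sub: x = 2.

Answer: x ∈ {2}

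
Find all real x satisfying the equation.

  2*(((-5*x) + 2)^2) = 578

Step 1. [2*(((-5*x) + 2)^2) = 578] LHS = 2·(…); ÷2 both sides. So div: ((-5*x) + 2)^2 = 289.
Step 2. [((-5*x) + 2)^2 = 289] 289 ≥ 0, LHS is (·)² — take ±√ ⇒ sqrt: (-5*x) + 2 = 17 or -17.
Step 3. [(-5*x) + 2 = 17 or -17] +2 is outermost — subtract 2 both sides ⇒ sub: -5*x = 15 or -19.
Step 4. [-5*x = 15 or -19] -5·(inner) — divide through by -5. So div: x = -3 or 19/5.

Answer: x ∈ {-3, 19/5}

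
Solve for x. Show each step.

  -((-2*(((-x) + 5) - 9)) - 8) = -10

Step 1. [-((-2*(((-x) + 5) - 9)) - 8) = -10] flip signs both sides ⇒ neg: (-2*(((-x) + 5) - 9)) - 8 = 10.
Step 2. [(-2*(((-x) + 5) - 9)) - 8 = 10] peel the -8: add 8 from each side. So sub: -2*(((-x) + 5) - 9) = 18.
Step 3. [-2*(((-x) + 5) - 9) = 18] leading coefficient -2: divide by -2. So div: ((-x) + 5) - 9 = -9.
Step 4. [((-x) + 5) - 9 = -9] add 9: x sits inside (… - 9). So sub: (-x) + 5 = 0.
Step 5. [(-x) + 5 = 0] the outer +5 inverts by subtracting 5, so sub: -x = -5.
Step 6. [-x = -5] LHS negated; negate both sides. So neg: x = 5.

Answer: x ∈ {5}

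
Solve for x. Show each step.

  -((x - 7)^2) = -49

Step 1. [-((x - 7)^2) = -49] leading − — multiply by −1 ⇒ neg: (x - 7)^2 = 49.
Step 2. [(x - 7)^2 = 49] 49 ≥ 0, LHS is (·)² — take ±√ ⇒ sqrt: x - 7 = 7 or -7.
Step 3. [x - 7 = 7 or -7] the outer -7 inverts by adding 7 ⇒ sub: x = 14 or 0.

Answer: x ∈ {0, 14}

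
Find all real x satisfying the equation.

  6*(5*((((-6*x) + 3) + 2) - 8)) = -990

Step 1. [6*(5*((((-6*x) + 3) + 2) - 8)) = -990] leading coefficient 6: divide by 6 ⇒ div: 5*((((-6*x) + 3) + 2) - 8) = -165.
Step 2. [5*((((-6*x) + 3) + 2) - 8) = -165] divide by the outer 5 ⇒ div: (((-6*x) + 3) + 2) - 8 = -33.
Step 3. [(((-6*x) + 3) + 2) - 8 = -33] add 8: x sits inside (… - 8), so sub: ((-6*x) + 3) + 2 = -25.
Step 4. [((-6*x) + 3) + 2 = -25] +2 is outermost — subtract 2 both sides. So sub: (-6*x) + 3 = -27.
Step 5. [(-6*x) + 3 = -27] 3 comes off first (subtract 3), so sub: -6*x = -30.
Step 6. [-6*x = -30] leading coefficient -6: divide by -6, so div: x = 5.

Answer: x ∈ {5}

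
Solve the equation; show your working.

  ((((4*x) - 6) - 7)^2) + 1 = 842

Step 1. [((((4*x) - 6) - 7)^2) + 1 = 842] 1 comes off first (subtract 1), so sub: (((4*x) - 6) - 7)^2 = 841.
Step 2. [(((4*x) - 6) - 7)^2 = 841] 841 ≥ 0, LHS is (·)² — take ±√ ⇒ sqrt: ((4*x) - 6) - 7 = 29 or -29.
Step 3. [((4*x) - 6) - 7 = 29 or -29] the outer -7 inverts by adding 7 ⇒ sub: (4*x) - 6 = 36 or -22.
Step 4. [(4*x) - 6 = 36 or -22] -6 is outermost — add 6 both sides, so sub: 4*x = 42 or -16.
Step 5. [4*x = 42 or -16] LHS = 4·(…); ÷4 both sides ⇒ div: x = 21/2 or -4.

Answer: x ∈ {-4, 21/2}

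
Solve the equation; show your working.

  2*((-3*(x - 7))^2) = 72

Step 1. [2*((-3*(x - 7))^2) = 72] leading coefficient 2: divide by 2, so div: (-3*(x - 7))^2 = 36.
Step 2. [(-3*(x - 7))^2 = 36] 36 ≥ 0, LHS is (·)² — take ±√. So sqrt: -3*(x - 7) = 6 or -6.
Step 3. [-3*(x - 7) = 6 or -6] LHS = -3·(…); ÷-3 both sides, so div: x - 7 = -2 or 2.
Step 4. [x - 7 = -2 or 2] peel the -7: add 7 from each side, so sub: x = 5 or 9.

Answer: x ∈ {5, 9}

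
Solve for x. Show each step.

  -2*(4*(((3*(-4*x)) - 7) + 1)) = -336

Step 1. [-2*(4*(((3*(-4*x)) - 7) + 1)) = -336] -2 out front; divide by -2, so div: 4*(((3*(-4*x)) - 7) + 1) = 168.
Step 2. [4*(((3*(-4*x)) - 7) + 1) = 168] leading coefficient 4: divide by 4 ⇒ div: ((3*(-4*x)) - 7) + 1 = 42.
Step 3. [((3*(-4*x)) - 7) + 1 = 42] the outer +1 inverts by subtracting 1 ⇒ sub: (3*(-4*x)) - 7 = 41.
Step 4. [(3*(-4*x)) - 7 = 41] peel the -7: add 7 from each side. So sub: 3*(-4*x) = 48.
Step 5. [3*(-4*x) = 48] divide by the outer 3 ⇒ div: -4*x = 16.
Step 6. [-4*x = 16] leading coefficient -4: divide by -4, so div: x = -4.

Answer: x ∈ {-4}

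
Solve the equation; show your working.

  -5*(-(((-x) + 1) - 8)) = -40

Step 1. [-5*(-(((-x) + 1) - 8)) = -40] -5 out front; divide by -5 ⇒ div: -(((-x) + 1) - 8) = 8.
Step 2. [-(((-x) + 1) - 8) = 8] LHS negated; negate both sides ⇒ neg: ((-x) + 1) - 8 = -8.
Step 3. [((-x) + 1) - 8 = -8] 8 comes off first (add 8), so sub: (-x) + 1 = 0.
Step 4. [(-x) + 1 = 0] subtract 1: x sits inside (… + 1) ⇒ sub: -x = -1.
Step 5. [-x = -1] flip signs both sides ⇒ neg: x = 1.

Answer: x ∈ {1}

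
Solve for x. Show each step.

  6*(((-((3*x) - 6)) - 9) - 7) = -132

Step 1. [6*(((-((3*x) - 6)) - 9) - 7) = -132] LHS = 6·(…); ÷6 both sides, so div: ((-((3*x) - 6)) - 9) - 7 = -22.
Step 2. [((-((3*x) - 6)) - 9) - 7 = -22] add 7: x sits inside (… - 7), so sub: (-((3*x) - 6)) - 9 = -15.
Step 3. [(-((3*x) - 6)) - 9 = -15] add 9: x sits inside (… - 9), so sub: -((3*x) - 6) = -6.
Step 4. [-((3*x) - 6) = -6] LHS negated; negate both sides ⇒ neg: (3*x) - 6 = 6.
Step 5. [(3*x) - 6 = 6] -6 is outermost — add 6 both sides ⇒ sub: 3*x = 12.
Step 6. [3*x = 12] 3 out front; divide by 3 ⇒ div: x = 4.

Answer: x ∈ {4}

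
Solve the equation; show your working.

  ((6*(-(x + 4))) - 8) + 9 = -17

Step 1. [((6*(-(x + 4))) - 8) + 9 = -17] peel the +9: subtract 9 from each side. So sub: (6*(-(x + 4))) - 8 = -26.
Step 2. [(6*(-(x + 4))) - 8 = -26] peel the -8: add 8 from each side ⇒ sub: 6*(-(x + 4)) = -18.
Step 3. [6*(-(x + 4)) = -18] 6 out front; divide by 6. So div: -(x + 4) = -3.
Step 4. [-(x + 4) = -3] LHS negated; negate both sides ⇒ neg: x + 4 = 3.
Step 5. [x + 4 = 3] 4 comes off first (subtract 4), so sub: x = -1.

Answer: x ∈ {-1}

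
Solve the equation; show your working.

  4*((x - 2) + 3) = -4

Step 1. [4*((x - 2) + 3) = -4] 4 out front; divide by 4. So div: (x - 2) + 3 = -1.
Step 2. [(x - 2) + 3 = -1] subtract 3: x sits inside (… + 3) ⇒ sub: x - 2 = -4.
Step 3. [x - 2 = -4] -2 is outermost — add 2 both sides. So sub: x = -2.

Answer: x ∈ {-2}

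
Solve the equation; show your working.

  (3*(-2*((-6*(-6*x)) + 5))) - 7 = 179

Step 1. [(3*(-2*((-6*(-6*x)) + 5))) - 7 = 179] the outer -7 inverts by adding 7, so sub: 3*(-2*((-6*(-6*x)) + 5)) = 186.
Step 2. [3*(-2*((-6*(-6*x)) + 5)) = 186] leading coefficient 3: divide by 3 ⇒ div: -2*((-6*(-6*x)) + 5) = 62.
Step 3. [-2*((-6*(-6*x)) + 5) = 62] leading coefficient -2: divide by -2 ⇒ div: (-6*(-6*x)) + 5 = -31.
Step 4. [(-6*(-6*x)) + 5 = -31] the outer +5 inverts by subtracting 5, so sub: -6*(-6*x) = -36.
Step 5. [-6*(-6*x) = -36] LHS = -6·(…); ÷-6 both sides ⇒ div: -6*x = 6.
Step 6. [-6*x = 6] leading coefficient -6: divide by -6. So div: x = -1.

Answer: x ∈ {-1}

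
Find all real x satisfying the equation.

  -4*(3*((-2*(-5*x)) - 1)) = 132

Step 1. [-4*(3*((-2*(-5*x)) - 1)) = 132] -4·(inner) — divide through by -4 ⇒ div: 3*((-2*(-5*x)) - 1) = -33.
Step 2. [3*((-2*(-5*x)) - 1) = -33] LHS = 3·(…); ÷3 both sides ⇒ div: (-2*(-5*x)) - 1 = -11.
Step 3. [(-2*(-5*x)) - 1 = -11] 1 comes off first (add 1). So sub: -2*(-5*x) = -10.
Step 4. [-2*(-5*x) = -10] leading coefficient -2: divide by -2 ⇒ div: -5*x = 5.
Step 5. [-5*x = 5] -5·(inner) — divide through by -5 ⇒ div: x = -1.

Answer: x ∈ {-1}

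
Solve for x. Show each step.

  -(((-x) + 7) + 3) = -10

Step 1. [-(((-x) + 7) + 3) = -10] flip signs both sides, so neg: ((-x) + 7) + 3 = 10.
Step 2. [((-x) + 7) + 3 = 10] subtract 3: x sits inside (… + 3). So sub: (-x) + 7 = 7.
Step 3. [(-x) + 7 = 7] peel the +7: subtract 7 from each side. So sub: -x = 0.
Step 4. [-x = 0] leading − — multiply by −1 ⇒ neg: x = 0.

Answer: x ∈ {0}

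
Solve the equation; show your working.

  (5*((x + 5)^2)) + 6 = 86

Step 1. [(5*((x + 5)^2)) + 6 = 86] subtract 6: x sits inside (… + 6). So sub: 5*((x + 5)^2) = 80.
Step 2. [5*((x + 5)^2) = 80] 5·(inner) — divide through by 5. So div: (x + 5)^2 = 16.
Step 3. [(x + 5)^2 = 16] LHS squared, RHS 16 ≥ 0: apply √ (±) ⇒ sqrt: x + 5 = 4 or -4.
Step 4. [x + 5 = 4 or -4] 5 comes off first (subtract 5) ⇒ sub: x = -1 or -9.

Answer: x ∈ {-9, -1}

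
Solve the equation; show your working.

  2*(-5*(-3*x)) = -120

Step 1. [2*(-5*(-3*x)) = -120] leading coefficient 2: divide by 2. So div: -5*(-3*x) = -60.
Step 2. [-5*(-3*x) = -60] -5·(inner) — divide through by -5. So div: -3*x = 12.
Step 3. [-3*x = 12] divide by the outer -3, so div: x = -4.

Answer: x ∈ {-4}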